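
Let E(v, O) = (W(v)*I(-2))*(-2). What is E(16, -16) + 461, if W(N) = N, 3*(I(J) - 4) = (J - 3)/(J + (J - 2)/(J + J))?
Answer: 839/3 ≈ 279.67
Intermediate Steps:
I(J) = 4 + (-3 + J)/(3*(J + (-2 + J)/(2*J))) (I(J) = 4 + ((J - 3)/(J + (J - 2)/(J + J)))/3 = 4 + ((-3 + J)/(J + (-2 + J)/((2*J))))/3 = 4 + ((-3 + J)/(J + (-2 + J)*(1/(2*J))))/3 = 4 + ((-3 + J)/(J + (-2 + J)/(2*J)))/3 = 4 + (-3 + J)/(3*(J + (-2 + J)/(2*J))))
E(v, O) = -34*v/3 (E(v, O) = (v*(2*(-12 + 3*(-2) + 13*(-2)**2)/(3*(-2 - 2 + 2*(-2)**2))))*(-2) = (v*(2*(-12 - 6 + 13*4)/(3*(-2 - 2 + 2*4))))*(-2) = (v*(2*(-12 - 6 + 52)/(3*(-2 - 2 + 8))))*(-2) = (v*((2/3)*34/4))*(-2) = (v*((2/3)*(1/4)*34))*(-2) = (v*(17/3))*(-2) = (17*v/3)*(-2) = -34*v/3)
E(16, -16) + 461 = -34/3*16 + 461 = -544/3 + 461 = 839/3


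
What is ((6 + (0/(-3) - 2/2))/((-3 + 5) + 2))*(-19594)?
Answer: -48985/2 ≈ -24493.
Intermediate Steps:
((6 + (0/(-3) - 2/2))/((-3 + 5) + 2))*(-19594) = ((6 + (0*(-1/3) - 2*1/2))/(2 + 2))*(-19594) = ((6 + (0 - 1))/4)*(-19594) = ((6 - 1)*(1/4))*(-19594) = (5*(1/4))*(-19594) = (5/4)*(-19594) = -48985/2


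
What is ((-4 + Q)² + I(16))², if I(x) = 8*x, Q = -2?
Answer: 26896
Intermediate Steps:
((-4 + Q)² + I(16))² = ((-4 - 2)² + 8*16)² = ((-6)² + 128)² = (36 + 128)² = 164² = 26896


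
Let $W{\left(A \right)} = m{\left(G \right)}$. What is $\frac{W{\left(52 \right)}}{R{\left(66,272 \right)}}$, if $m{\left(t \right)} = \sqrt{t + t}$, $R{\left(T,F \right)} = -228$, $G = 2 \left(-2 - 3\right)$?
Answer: $- \frac{i \sqrt{5}}{114} \approx - 0.019615 i$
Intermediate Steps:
$G = -10$ ($G = 2 \left(-5\right) = -10$)
$m{\left(t \right)} = \sqrt{2} \sqrt{t}$ ($m{\left(t \right)} = \sqrt{2 t} = \sqrt{2} \sqrt{t}$)
$W{\left(A \right)} = 2 i \sqrt{5}$ ($W{\left(A \right)} = \sqrt{2} \sqrt{-10} = \sqrt{2} i \sqrt{10} = 2 i \sqrt{5}$)
$\frac{W{\left(52 \right)}}{R{\left(66,272 \right)}} = \frac{2 i \sqrt{5}}{-228} = 2 i \sqrt{5} \left(- \frac{1}{228}\right) = - \frac{i \sqrt{5}}{114}$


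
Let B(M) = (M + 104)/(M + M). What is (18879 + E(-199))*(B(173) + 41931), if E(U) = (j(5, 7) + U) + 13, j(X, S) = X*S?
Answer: 135856685692/173 ≈ 7.8530e+8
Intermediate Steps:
B(M) = (104 + M)/(2*M) (B(M) = (104 + M)/((2*M)) = (104 + M)*(1/(2*M)) = (104 + M)/(2*M))
j(X, S) = S*X
E(U) = 48 + U (E(U) = (7*5 + U) + 13 = (35 + U) + 13 = 48 + U)
(18879 + E(-199))*(B(173) + 41931) = (18879 + (48 - 199))*((½)*(104 + 173)/173 + 41931) = (18879 - 151)*((½)*(1/173)*277 + 41931) = 18728*(277/346 + 41931) = 18728*(14508403/346) = 135856685692/173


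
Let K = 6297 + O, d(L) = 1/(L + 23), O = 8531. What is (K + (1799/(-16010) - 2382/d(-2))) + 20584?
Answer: -233907899/16010 ≈ -14610.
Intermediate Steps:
d(L) = 1/(23 + L)
K = 14828 (K = 6297 + 8531 = 14828)
(K + (1799/(-16010) - 2382/d(-2))) + 20584 = (14828 + (1799/(-16010) - 2382/(1/(23 - 2)))) + 20584 = (14828 + (1799*(-1/16010) - 2382/(1/21))) + 20584 = (14828 + (-1799/16010 - 2382/1/21)) + 20584 = (14828 + (-1799/16010 - 2382*21)) + 20584 = (14828 + (-1799/16010 - 50022)) + 20584 = (14828 - 800854019/16010) + 20584 = -563457739/16010 + 20584 = -233907899/16010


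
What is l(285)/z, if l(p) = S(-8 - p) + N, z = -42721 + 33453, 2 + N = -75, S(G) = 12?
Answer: 65/9268 ≈ 0.0070134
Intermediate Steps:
N = -77 (N = -2 - 75 = -77)
z = -9268
l(p) = -65 (l(p) = 12 - 77 = -65)
l(285)/z = -65/(-9268) = -65*(-1/9268) = 65/9268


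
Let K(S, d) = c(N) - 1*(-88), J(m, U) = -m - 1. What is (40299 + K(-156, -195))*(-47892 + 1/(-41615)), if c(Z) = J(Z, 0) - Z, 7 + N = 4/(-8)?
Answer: -80520226497981/41615 ≈ -1.9349e+9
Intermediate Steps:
J(m, U) = -1 - m
N = -15/2 (N = -7 + 4/(-8) = -7 + 4*(-1/8) = -7 - 1/2 = -15/2 ≈ -7.5000)
c(Z) = -1 - 2*Z (c(Z) = (-1 - Z) - Z = -1 - 2*Z)
K(S, d) = 102 (K(S, d) = (-1 - 2*(-15/2)) - 1*(-88) = (-1 + 15) + 88 = 14 + 88 = 102)
(40299 + K(-156, -195))*(-47892 + 1/(-41615)) = (40299 + 102)*(-47892 + 1/(-41615)) = 40401*(-47892 - 1/41615) = 40401*(-1993025581/41615) = -80520226497981/41615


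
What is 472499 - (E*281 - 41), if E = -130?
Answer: 509070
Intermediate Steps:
472499 - (E*281 - 41) = 472499 - (-130*281 - 41) = 472499 - (-36530 - 41) = 472499 - 1*(-36571) = 472499 + 36571 = 509070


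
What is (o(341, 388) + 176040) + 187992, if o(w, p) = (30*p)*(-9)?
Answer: 259272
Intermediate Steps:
o(w, p) = -270*p
(o(341, 388) + 176040) + 187992 = (-270*388 + 176040) + 187992 = (-104760 + 176040) + 187992 = 71280 + 187992 = 259272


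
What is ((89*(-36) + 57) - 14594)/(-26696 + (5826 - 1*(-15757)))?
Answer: 17741/5113 ≈ 3.4698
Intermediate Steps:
((89*(-36) + 57) - 14594)/(-26696 + (5826 - 1*(-15757))) = ((-3204 + 57) - 14594)/(-26696 + (5826 + 15757)) = (-3147 - 14594)/(-26696 + 21583) = -17741/(-5113) = -17741*(-1/5113) = 17741/5113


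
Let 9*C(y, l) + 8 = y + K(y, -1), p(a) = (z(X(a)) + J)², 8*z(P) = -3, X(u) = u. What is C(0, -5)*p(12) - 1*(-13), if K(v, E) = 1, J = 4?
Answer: 1601/576 ≈ 2.7795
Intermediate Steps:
z(P) = -3/8 (z(P) = (⅛)*(-3) = -3/8)
p(a) = 841/64 (p(a) = (-3/8 + 4)² = (29/8)² = 841/64)
C(y, l) = -7/9 + y/9 (C(y, l) = -8/9 + (y + 1)/9 = -8/9 + (1 + y)/9 = -8/9 + (⅑ + y/9) = -7/9 + y/9)
C(0, -5)*p(12) - 1*(-13) = (-7/9 + (⅑)*0)*(841/64) - 1*(-13) = (-7/9 + 0)*(841/64) + 13 = -7/9*841/64 + 13 = -5887/576 + 13 = 1601/576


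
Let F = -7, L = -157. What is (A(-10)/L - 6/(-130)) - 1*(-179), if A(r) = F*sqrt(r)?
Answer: 11638/65 + 7*I*sqrt(10)/157 ≈ 179.05 + 0.14099*I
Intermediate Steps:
A(r) = -7*sqrt(r)
(A(-10)/L - 6/(-130)) - 1*(-179) = (-7*I*sqrt(10)/(-157) - 6/(-130)) - 1*(-179) = (-7*I*sqrt(10)*(-1/157) - 6*(-1/130)) + 179 = (-7*I*sqrt(10)*(-1/157) + 3/65) + 179 = (7*I*sqrt(10)/157 + 3/65) + 179 = (3/65 + 7*I*sqrt(10)/157) + 179 = 11638/65 + 7*I*sqrt(10)/157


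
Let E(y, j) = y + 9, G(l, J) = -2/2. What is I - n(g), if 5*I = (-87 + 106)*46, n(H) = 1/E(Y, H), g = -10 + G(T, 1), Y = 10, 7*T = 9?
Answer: 16601/95 ≈ 174.75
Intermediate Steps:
T = 9/7 (T = (⅐)*9 = 9/7 ≈ 1.2857)
G(l, J) = -1 (G(l, J) = -2*½ = -1)
E(y, j) = 9 + y
g = -11 (g = -10 - 1 = -11)
n(H) = 1/19 (n(H) = 1/(9 + 10) = 1/19)
I = 874/5 (I = ((-87 + 106)*46)/5 = (19*46)/5 = (⅕)*874 = 874/5 ≈ 174.80)
I - n(g) = 874/5 - 1*1/19 = 874/5 - 1/19 = 16601/95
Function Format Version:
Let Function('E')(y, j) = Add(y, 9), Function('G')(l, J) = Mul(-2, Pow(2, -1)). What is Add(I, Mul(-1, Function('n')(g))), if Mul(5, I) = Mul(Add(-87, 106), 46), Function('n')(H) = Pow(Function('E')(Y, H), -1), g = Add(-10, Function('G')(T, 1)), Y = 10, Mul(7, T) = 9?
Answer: Rational(16601, 95) ≈ 174.75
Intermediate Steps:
T = Rational(9, 7) (T = Mul(Rational(1, 7), 9) = Rational(9, 7) ≈ 1.2857)
Function('G')(l, J) = -1 (Function('G')(l, J) = Mul(-2, Rational(1, 2)) = -1)
Function('E')(y, j) = Add(9, y)
g = -11 (g = Add(-10, -1) = -11)
Function('n')(H) = Rational(1, 19) (Function('n')(H) = Pow(Add(9, 10), -1) = Pow(19, -1) = Rational(1, 19))
I = Rational(874, 5) (I = Mul(Rational(1, 5), Mul(Add(-87, 106), 46)) = Mul(Rational(1, 5), Mul(19, 46)) = Mul(Rational(1, 5), 874) = Rational(874, 5) ≈ 174.80)
Add(I, Mul(-1, Function('n')(g))) = Add(Rational(874, 5), Mul(-1, Rational(1, 19))) = Add(Rational(874, 5), Rational(-1, 19)) = Rational(16601, 95)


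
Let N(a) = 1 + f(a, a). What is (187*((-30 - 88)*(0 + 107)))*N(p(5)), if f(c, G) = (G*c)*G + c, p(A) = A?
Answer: -309299122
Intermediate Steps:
f(c, G) = c + c*G² (f(c, G) = c*G² + c = c + c*G²)
N(a) = 1 + a*(1 + a²)
(187*((-30 - 88)*(0 + 107)))*N(p(5)) = (187*((-30 - 88)*(0 + 107)))*(1 + 5 + 5³) = (187*(-118*107))*(1 + 5 + 125) = (187*(-12626))*131 = -2361062*131 = -309299122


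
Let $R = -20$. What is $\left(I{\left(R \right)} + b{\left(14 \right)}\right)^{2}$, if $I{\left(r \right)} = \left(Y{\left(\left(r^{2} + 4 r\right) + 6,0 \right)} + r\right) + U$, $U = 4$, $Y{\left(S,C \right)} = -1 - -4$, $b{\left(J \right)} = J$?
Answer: $1$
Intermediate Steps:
$Y{\left(S,C \right)} = 3$ ($Y{\left(S,C \right)} = -1 + 4 = 3$)
$I{\left(r \right)} = 7 + r$ ($I{\left(r \right)} = \left(3 + r\right) + 4 = 7 + r$)
$\left(I{\left(R \right)} + b{\left(14 \right)}\right)^{2} = \left(\left(7 - 20\right) + 14\right)^{2} = \left(-13 + 14\right)^{2} = 1^{2} = 1$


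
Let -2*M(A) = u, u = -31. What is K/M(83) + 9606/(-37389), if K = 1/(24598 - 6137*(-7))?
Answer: -6705818008/26100849621 ≈ -0.25692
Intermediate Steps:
M(A) = 31/2 (M(A) = -½*(-31) = 31/2)
K = 1/67557 (K = 1/(24598 + 42959) = 1/67557 ≈ 1.4802e-5)
K/M(83) + 9606/(-37389) = 1/(67557*(31/2)) + 9606/(-37389) = (1/67557)*(2/31) + 9606*(-1/37389) = 2/2094267 - 3202/12463 = -6705818008/26100849621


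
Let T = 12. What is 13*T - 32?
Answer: 124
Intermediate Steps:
13*T - 32 = 13*12 - 32 = 156 - 32 = 124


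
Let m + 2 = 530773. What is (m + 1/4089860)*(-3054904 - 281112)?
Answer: -1810438437555202244/1022465 ≈ -1.7707e+12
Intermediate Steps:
m = 530771 (m = -2 + 530773 = 530771)
(m + 1/4089860)*(-3054904 - 281112) = (530771 + 1/4089860)*(-3054904 - 281112) = (530771 + 1/4089860)*(-3336016) = (2170779082061/4089860)*(-3336016) = -1810438437555202244/1022465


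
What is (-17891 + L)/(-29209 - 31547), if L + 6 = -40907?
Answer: 241/249 ≈ 0.96787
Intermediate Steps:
L = -40913 (L = -6 - 40907 = -40913)
(-17891 + L)/(-29209 - 31547) = (-17891 - 40913)/(-29209 - 31547) = -58804/(-60756) = -58804*(-1/60756) = 241/249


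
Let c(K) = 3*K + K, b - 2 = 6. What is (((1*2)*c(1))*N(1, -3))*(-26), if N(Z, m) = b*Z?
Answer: -1664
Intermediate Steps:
b = 8 (b = 2 + 6 = 8)
c(K) = 4*K
N(Z, m) = 8*Z
(((1*2)*c(1))*N(1, -3))*(-26) = (((1*2)*(4*1))*(8*1))*(-26) = ((2*4)*8)*(-26) = (8*8)*(-26) = 64*(-26) = -1664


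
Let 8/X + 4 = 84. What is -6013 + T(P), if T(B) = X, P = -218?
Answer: -60129/10 ≈ -6012.9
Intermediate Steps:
X = ⅒ (X = 8/(-4 + 84) = 8/80 = 8*(1/80) = ⅒ ≈ 0.10000)
T(B) = ⅒
-6013 + T(P) = -6013 + ⅒ = -60129/10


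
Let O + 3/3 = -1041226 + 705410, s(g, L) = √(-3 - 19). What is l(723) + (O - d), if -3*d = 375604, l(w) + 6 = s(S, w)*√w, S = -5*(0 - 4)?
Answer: -631865/3 + I*√15906 ≈ -2.1062e+5 + 126.12*I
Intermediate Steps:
S = 20 (S = -5*(-4) = 20)
s(g, L) = I*√22 (s(g, L) = √(-22) = I*√22)
l(w) = -6 + I*√22*√w (l(w) = -6 + (I*√22)*√w = -6 + I*√22*√w)
O = -335817 (O = -1 + (-1041226 + 705410) = -1 - 335816 = -335817)
d = -375604/3 (d = -⅓*375604 = -375604/3 ≈ -1.2520e+5)
l(723) + (O - d) = (-6 + I*√22*√723) + (-335817 - 1*(-375604/3)) = (-6 + I*√15906) + (-335817 + 375604/3) = (-6 + I*√15906) - 631847/3 = -631865/3 + I*√15906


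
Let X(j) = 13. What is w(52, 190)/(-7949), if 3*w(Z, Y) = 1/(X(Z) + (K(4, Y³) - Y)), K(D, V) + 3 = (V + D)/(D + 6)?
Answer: -5/81761871894 ≈ -6.1153e-11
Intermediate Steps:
K(D, V) = -3 + (D + V)/(6 + D) (K(D, V) = -3 + (V + D)/(D + 6) = -3 + (D + V)/(6 + D))
w(Z, Y) = 1/(3*(52/5 - Y + Y³/10)) (w(Z, Y) = 1/(3*(13 + ((-18 + Y³ - 2*4)/(6 + 4) - Y))) = 1/(3*(13 + ((-18 + Y³ - 8)/10 - Y))) = 1/(3*(13 + ((-26 + Y³)/10 - Y))) = 1/(3*(13 + ((-13/5 + Y³/10) - Y))) = 1/(3*(13 + (-13/5 - Y + Y³/10))) = 1/(3*(52/5 - Y + Y³/10)))
w(52, 190)/(-7949) = (10/(3*(104 + 190³ - 10*190)))/(-7949) = (10/(3*(104 + 6859000 - 1900)))*(-1/7949) = ((10/3)/6857204)*(-1/7949) = ((10/3)*(1/6857204))*(-1/7949) = (5/10285806)*(-1/7949) = -5/81761871894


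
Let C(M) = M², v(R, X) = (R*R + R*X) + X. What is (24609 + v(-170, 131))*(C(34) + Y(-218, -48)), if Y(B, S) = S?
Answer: 34757960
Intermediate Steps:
v(R, X) = X + R² + R*X (v(R, X) = (R² + R*X) + X = X + R² + R*X)
(24609 + v(-170, 131))*(C(34) + Y(-218, -48)) = (24609 + (131 + (-170)² - 170*131))*(34² - 48) = (24609 + (131 + 28900 - 22270))*(1156 - 48) = (24609 + 6761)*1108 = 31370*1108 = 34757960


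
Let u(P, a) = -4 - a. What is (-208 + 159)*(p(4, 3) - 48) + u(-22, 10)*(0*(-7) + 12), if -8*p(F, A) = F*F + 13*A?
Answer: 20167/8 ≈ 2520.9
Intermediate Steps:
p(F, A) = -13*A/8 - F²/8 (p(F, A) = -(F*F + 13*A)/8 = -(F² + 13*A)/8 = -13*A/8 - F²/8)
(-208 + 159)*(p(4, 3) - 48) + u(-22, 10)*(0*(-7) + 12) = (-208 + 159)*((-13/8*3 - ⅛*4²) - 48) + (-4 - 1*10)*(0*(-7) + 12) = -49*((-39/8 - ⅛*16) - 48) + (-4 - 10)*(0 + 12) = -49*((-39/8 - 2) - 48) - 14*12 = -49*(-55/8 - 48) - 168 = -49*(-439/8) - 168 = 21511/8 - 168 = 20167/8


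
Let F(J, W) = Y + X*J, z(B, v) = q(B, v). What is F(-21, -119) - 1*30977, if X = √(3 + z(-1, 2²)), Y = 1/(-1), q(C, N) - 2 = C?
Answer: -31020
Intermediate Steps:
q(C, N) = 2 + C
z(B, v) = 2 + B
Y = -1
X = 2 (X = √(3 + (2 - 1)) = √(3 + 1) = √4 = 2)
F(J, W) = -1 + 2*J
F(-21, -119) - 1*30977 = (-1 + 2*(-21)) - 1*30977 = (-1 - 42) - 30977 = -43 - 30977 = -31020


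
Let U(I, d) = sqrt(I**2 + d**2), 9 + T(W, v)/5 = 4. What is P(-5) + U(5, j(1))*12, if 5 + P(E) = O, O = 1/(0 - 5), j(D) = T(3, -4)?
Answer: -26/5 + 60*sqrt(26) ≈ 300.74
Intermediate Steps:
T(W, v) = -25 (T(W, v) = -45 + 5*4 = -45 + 20 = -25)
j(D) = -25
O = -1/5 (O = 1/(-5) = -1/5 ≈ -0.20000)
P(E) = -26/5 (P(E) = -5 - 1/5 = -26/5)
P(-5) + U(5, j(1))*12 = -26/5 + sqrt(5**2 + (-25)**2)*12 = -26/5 + sqrt(25 + 625)*12 = -26/5 + sqrt(650)*12 = -26/5 + (5*sqrt(26))*12 = -26/5 + 60*sqrt(26)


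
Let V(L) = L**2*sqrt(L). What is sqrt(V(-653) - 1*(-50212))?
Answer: sqrt(50212 + 426409*I*sqrt(653)) ≈ 2339.5 + 2328.8*I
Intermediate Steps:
V(L) = L**(5/2)
sqrt(V(-653) - 1*(-50212)) = sqrt((-653)**(5/2) - 1*(-50212)) = sqrt(426409*I*sqrt(653) + 50212) = sqrt(50212 + 426409*I*sqrt(653))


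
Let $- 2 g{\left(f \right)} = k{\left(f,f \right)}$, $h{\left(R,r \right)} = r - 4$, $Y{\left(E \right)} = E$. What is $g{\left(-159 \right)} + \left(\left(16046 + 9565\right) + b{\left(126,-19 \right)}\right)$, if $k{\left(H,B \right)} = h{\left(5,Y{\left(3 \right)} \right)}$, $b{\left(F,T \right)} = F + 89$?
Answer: $\frac{51653}{2} \approx 25827.0$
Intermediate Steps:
$h{\left(R,r \right)} = -4 + r$
$b{\left(F,T \right)} = 89 + F$
$k{\left(H,B \right)} = -1$ ($k{\left(H,B \right)} = -4 + 3 = -1$)
$g{\left(f \right)} = \frac{1}{2}$ ($g{\left(f \right)} = \left(- \frac{1}{2}\right) \left(-1\right) = \frac{1}{2}$)
$g{\left(-159 \right)} + \left(\left(16046 + 9565\right) + b{\left(126,-19 \right)}\right) = \frac{1}{2} + \left(\left(16046 + 9565\right) + \left(89 + 126\right)\right) = \frac{1}{2} + \left(25611 + 215\right) = \frac{1}{2} + 25826 = \frac{51653}{2}$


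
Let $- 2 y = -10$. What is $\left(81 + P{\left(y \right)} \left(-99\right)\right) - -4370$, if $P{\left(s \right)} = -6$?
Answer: $5045$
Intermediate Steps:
$y = 5$ ($y = \left(- \frac{1}{2}\right) \left(-10\right) = 5$)
$\left(81 + P{\left(y \right)} \left(-99\right)\right) - -4370 = \left(81 - -594\right) - -4370 = \left(81 + 594\right) + 4370 = 675 + 4370 = 5045$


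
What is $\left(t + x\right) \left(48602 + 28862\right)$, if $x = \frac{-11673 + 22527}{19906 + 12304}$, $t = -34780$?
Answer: $- \frac{43389637104472}{16105} \approx -2.6942 \cdot 10^{9}$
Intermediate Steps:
$x = \frac{5427}{16105}$ ($x = \frac{10854}{32210} = 10854 \cdot \frac{1}{32210} = \frac{5427}{16105} \approx 0.33698$)
$\left(t + x\right) \left(48602 + 28862\right) = \left(-34780 + \frac{5427}{16105}\right) \left(48602 + 28862\right) = \left(- \frac{560126473}{16105}\right) 77464 = - \frac{43389637104472}{16105}$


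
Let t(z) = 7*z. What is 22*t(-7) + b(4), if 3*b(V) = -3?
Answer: -1079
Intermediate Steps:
b(V) = -1 (b(V) = (⅓)*(-3) = -1)
22*t(-7) + b(4) = 22*(7*(-7)) - 1 = 22*(-49) - 1 = -1078 - 1 = -1079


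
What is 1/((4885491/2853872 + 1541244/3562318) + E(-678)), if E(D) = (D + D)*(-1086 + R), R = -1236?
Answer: 5083199797648/16005136446360829989 ≈ 3.1760e-7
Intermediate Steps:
E(D) = -4644*D (E(D) = (D + D)*(-1086 - 1236) = (2*D)*(-2322) = -4644*D)
1/((4885491/2853872 + 1541244/3562318) + E(-678)) = 1/((4885491/2853872 + 1541244/3562318) - 4644*(-678)) = 1/((4885491*(1/2853872) + 1541244*(1/3562318)) + 3148632) = 1/((4885491/2853872 + 770622/1781159) + 3148632) = 1/(10901092812453/5083199797648 + 3148632) = 1/(16005136446360829989/5083199797648) = 5083199797648/16005136446360829989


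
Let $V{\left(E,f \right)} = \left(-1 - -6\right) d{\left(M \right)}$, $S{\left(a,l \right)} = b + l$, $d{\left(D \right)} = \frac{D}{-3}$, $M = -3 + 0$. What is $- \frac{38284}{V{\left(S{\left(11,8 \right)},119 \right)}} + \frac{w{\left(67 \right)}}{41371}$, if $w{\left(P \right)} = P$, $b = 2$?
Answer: $- \frac{1583847029}{206855} \approx -7656.8$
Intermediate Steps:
$M = -3$
$d{\left(D \right)} = - \frac{D}{3}$ ($d{\left(D \right)} = D \left(- \frac{1}{3}\right) = - \frac{D}{3}$)
$S{\left(a,l \right)} = 2 + l$
$V{\left(E,f \right)} = 5$ ($V{\left(E,f \right)} = \left(-1 - -6\right) \left(\left(- \frac{1}{3}\right) \left(-3\right)\right) = \left(-1 + 6\right) 1 = 5 \cdot 1 = 5$)
$- \frac{38284}{V{\left(S{\left(11,8 \right)},119 \right)}} + \frac{w{\left(67 \right)}}{41371} = - \frac{38284}{5} + \frac{67}{41371} = - \frac{1583847029}{206855}$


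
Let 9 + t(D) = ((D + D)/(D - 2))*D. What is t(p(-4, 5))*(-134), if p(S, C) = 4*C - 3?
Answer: -59362/15 ≈ -3957.5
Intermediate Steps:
p(S, C) = -3 + 4*C
t(D) = -9 + 2*D²/(-2 + D) (t(D) = -9 + ((D + D)/(D - 2))*D = -9 + ((2*D)/(-2 + D))*D = -9 + (2*D/(-2 + D))*D = -9 + 2*D²/(-2 + D))
t(p(-4, 5))*(-134) = ((18 - 9*(-3 + 4*5) + 2*(-3 + 4*5)²)/(-2 + (-3 + 4*5)))*(-134) = ((18 - 9*(-3 + 20) + 2*(-3 + 20)²)/(-2 + (-3 + 20)))*(-134) = ((18 - 9*17 + 2*17²)/(-2 + 17))*(-134) = ((18 - 153 + 2*289)/15)*(-134) = ((18 - 153 + 578)/15)*(-134) = ((1/15)*443)*(-134) = (443/15)*(-134) = -59362/15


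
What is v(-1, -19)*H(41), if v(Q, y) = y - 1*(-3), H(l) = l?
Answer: -656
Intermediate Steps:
v(Q, y) = 3 + y (v(Q, y) = y + 3 = 3 + y)
v(-1, -19)*H(41) = (3 - 19)*41 = -16*41 = -656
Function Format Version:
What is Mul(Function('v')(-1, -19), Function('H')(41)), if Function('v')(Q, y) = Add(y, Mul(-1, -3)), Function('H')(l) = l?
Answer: -656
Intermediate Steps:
Function('v')(Q, y) = Add(3, y) (Function('v')(Q, y) = Add(y, 3) = Add(3, y))
Mul(Function('v')(-1, -19), Function('H')(41)) = Mul(Add(3, -19), 41) = Mul(-16, 41) = -656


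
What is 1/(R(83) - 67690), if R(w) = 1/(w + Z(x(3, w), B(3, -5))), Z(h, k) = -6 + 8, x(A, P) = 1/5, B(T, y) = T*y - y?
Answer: -85/5753649 ≈ -1.4773e-5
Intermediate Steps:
B(T, y) = -y + T*y
x(A, P) = ⅕
Z(h, k) = 2
R(w) = 1/(2 + w) (R(w) = 1/(w + 2) = 1/(2 + w))
1/(R(83) - 67690) = 1/(1/(2 + 83) - 67690) = 1/(1/85 - 67690) = 1/(-5753649/85) = -85/5753649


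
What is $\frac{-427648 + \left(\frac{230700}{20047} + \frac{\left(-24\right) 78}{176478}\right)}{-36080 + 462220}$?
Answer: $- \frac{63038154613723}{62817554255885} \approx -1.0035$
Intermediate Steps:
$\frac{-427648 + \left(\frac{230700}{20047} + \frac{\left(-24\right) 78}{176478}\right)}{-36080 + 462220} = \frac{-427648 + \left(230700 \cdot \frac{1}{20047} - \frac{312}{29413}\right)}{426140} = \left(-427648 + \left(\frac{230700}{20047} - \frac{312}{29413}\right)\right) \frac{1}{426140} = \left(-427648 + \frac{6779324436}{589642411}\right) \frac{1}{426140} = \left(- \frac{252152618454892}{589642411}\right) \frac{1}{426140} = - \frac{63038154613723}{62817554255885}$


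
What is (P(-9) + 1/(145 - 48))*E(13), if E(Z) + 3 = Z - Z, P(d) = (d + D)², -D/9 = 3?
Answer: -377139/97 ≈ -3888.0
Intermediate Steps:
D = -27 (D = -9*3 = -27)
P(d) = (-27 + d)² (P(d) = (d - 27)² = (-27 + d)²)
E(Z) = -3 (E(Z) = -3 + (Z - Z) = -3 + 0 = -3)
(P(-9) + 1/(145 - 48))*E(13) = ((-27 - 9)² + 1/(145 - 48))*(-3) = ((-36)² + 1/97)*(-3) = (1296 + 1/97)*(-3) = (125713/97)*(-3) = -377139/97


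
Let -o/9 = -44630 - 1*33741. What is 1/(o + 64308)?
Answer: 1/769647 ≈ 1.2993e-6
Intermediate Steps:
o = 705339 (o = -9*(-44630 - 1*33741) = -9*(-44630 - 33741) = -9*(-78371) = 705339)
1/(o + 64308) = 1/(705339 + 64308) = 1/769647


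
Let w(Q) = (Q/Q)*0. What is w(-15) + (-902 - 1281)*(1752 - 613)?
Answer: -2486437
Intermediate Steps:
w(Q) = 0 (w(Q) = 1*0 = 0)
w(-15) + (-902 - 1281)*(1752 - 613) = 0 + (-902 - 1281)*(1752 - 613) = 0 - 2183*1139 = 0 - 2486437 = -2486437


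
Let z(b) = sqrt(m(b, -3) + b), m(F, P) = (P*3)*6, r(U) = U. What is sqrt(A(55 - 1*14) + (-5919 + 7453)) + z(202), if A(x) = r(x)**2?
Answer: sqrt(3215) + 2*sqrt(37) ≈ 68.866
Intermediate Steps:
A(x) = x**2
m(F, P) = 18*P (m(F, P) = (3*P)*6 = 18*P)
z(b) = sqrt(-54 + b) (z(b) = sqrt(18*(-3) + b) = sqrt(-54 + b))
sqrt(A(55 - 1*14) + (-5919 + 7453)) + z(202) = sqrt((55 - 1*14)**2 + (-5919 + 7453)) + sqrt(-54 + 202) = sqrt((55 - 14)**2 + 1534) + sqrt(148) = sqrt(41**2 + 1534) + 2*sqrt(37) = sqrt(1681 + 1534) + 2*sqrt(37) = sqrt(3215) + 2*sqrt(37)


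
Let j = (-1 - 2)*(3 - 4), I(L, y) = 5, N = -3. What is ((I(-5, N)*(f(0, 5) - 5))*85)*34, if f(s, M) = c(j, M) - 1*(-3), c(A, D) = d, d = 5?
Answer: 43350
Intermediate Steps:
j = 3 (j = -3*(-1) = 3)
c(A, D) = 5
f(s, M) = 8 (f(s, M) = 5 - 1*(-3) = 5 + 3 = 8)
((I(-5, N)*(f(0, 5) - 5))*85)*34 = ((5*(8 - 5))*85)*34 = ((5*3)*85)*34 = (15*85)*34 = 1275*34 = 43350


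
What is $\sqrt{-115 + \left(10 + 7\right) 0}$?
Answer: $i \sqrt{115} \approx 10.724 i$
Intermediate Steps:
$\sqrt{-115 + \left(10 + 7\right) 0} = \sqrt{-115 + 17 \cdot 0} = \sqrt{-115 + 0} = \sqrt{-115} = i \sqrt{115}$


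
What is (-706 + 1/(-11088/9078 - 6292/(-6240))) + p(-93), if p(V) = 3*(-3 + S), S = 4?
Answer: -27378521/38687 ≈ -707.69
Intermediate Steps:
p(V) = 3 (p(V) = 3*(-3 + 4) = 3*1 = 3)
(-706 + 1/(-11088/9078 - 6292/(-6240))) + p(-93) = (-706 + 1/(-11088/9078 - 6292/(-6240))) + 3 = (-706 + 1/(-11088*1/9078 - 6292*(-1/6240))) + 3 = (-706 + 1/(-1848/1513 + 121/120)) + 3 = (-706 + 1/(-38687/181560)) + 3 = (-706 - 181560/38687) + 3 = -27494582/38687 + 3 = -27378521/38687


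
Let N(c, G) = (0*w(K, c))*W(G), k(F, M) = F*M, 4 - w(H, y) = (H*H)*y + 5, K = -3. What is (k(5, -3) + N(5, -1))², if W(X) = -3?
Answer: 225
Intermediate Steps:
w(H, y) = -1 - y*H² (w(H, y) = 4 - ((H*H)*y + 5) = 4 - (H²*y + 5) = 4 - (y*H² + 5) = 4 - (5 + y*H²) = 4 + (-5 - y*H²) = -1 - y*H²)
N(c, G) = 0 (N(c, G) = (0*(-1 - 1*c*(-3)²))*(-3) = (0*(-1 - 1*c*9))*(-3) = (0*(-1 - 9*c))*(-3) = 0*(-3) = 0)
(k(5, -3) + N(5, -1))² = (5*(-3) + 0)² = (-15 + 0)² = (-15)² = 225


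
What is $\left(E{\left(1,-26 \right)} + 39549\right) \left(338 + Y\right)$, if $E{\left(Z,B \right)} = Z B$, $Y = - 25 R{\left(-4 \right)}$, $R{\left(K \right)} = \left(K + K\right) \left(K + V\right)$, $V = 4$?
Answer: $13358774$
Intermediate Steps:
$R{\left(K \right)} = 2 K \left(4 + K\right)$ ($R{\left(K \right)} = \left(K + K\right) \left(K + 4\right) = 2 K \left(4 + K\right)$)
$Y = 0$ ($Y = - 25 \cdot 2 \left(-4\right) \left(4 - 4\right) = - 25 \cdot 2 \left(-4\right) 0 = \left(-25\right) 0 = 0$)
$E{\left(Z,B \right)} = B Z$
$\left(E{\left(1,-26 \right)} + 39549\right) \left(338 + Y\right) = \left(\left(-26\right) 1 + 39549\right) \left(338 + 0\right) = \left(-26 + 39549\right) 338 = 39523 \cdot 338 = 13358774$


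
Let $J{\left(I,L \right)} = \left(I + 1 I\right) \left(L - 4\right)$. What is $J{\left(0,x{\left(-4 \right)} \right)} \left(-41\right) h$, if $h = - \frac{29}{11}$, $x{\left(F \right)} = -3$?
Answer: $0$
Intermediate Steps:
$h = - \frac{29}{11}$ ($h = \left(-29\right) \frac{1}{11} = - \frac{29}{11} \approx -2.6364$)
$J{\left(I,L \right)} = 2 I \left(-4 + L\right)$ ($J{\left(I,L \right)} = \left(I + I\right) \left(-4 + L\right) = 2 I \left(-4 + L\right)$)
$J{\left(0,x{\left(-4 \right)} \right)} \left(-41\right) h = 2 \cdot 0 \left(-4 - 3\right) \left(-41\right) \left(- \frac{29}{11}\right) = 2 \cdot 0 \left(-7\right) \left(-41\right) \left(- \frac{29}{11}\right) = 0 \left(-41\right) \left(- \frac{29}{11}\right) = 0 \left(- \frac{29}{11}\right) = 0$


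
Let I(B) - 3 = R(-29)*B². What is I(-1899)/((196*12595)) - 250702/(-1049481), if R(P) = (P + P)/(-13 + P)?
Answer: 10229271419341/4533847125885 ≈ 2.2562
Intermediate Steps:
R(P) = 2*P/(-13 + P) (R(P) = (2*P)/(-13 + P) = 2*P/(-13 + P))
I(B) = 3 + 29*B²/21 (I(B) = 3 + (2*(-29)/(-13 - 29))*B² = 3 + (2*(-29)/(-42))*B² = 3 + (2*(-29)*(-1/42))*B² = 3 + 29*B²/21)
I(-1899)/((196*12595)) - 250702/(-1049481) = (3 + (29/21)*(-1899)²)/((196*12595)) - 250702/(-1049481) = (3 + (29/21)*3606201)/2468620 - 250702*(-1/1049481) = (3 + 34859943/7)*(1/2468620) + 250702/1049481 = (34859964/7)*(1/2468620) + 250702/1049481 = 8714991/4320085 + 250702/1049481 = 10229271419341/4533847125885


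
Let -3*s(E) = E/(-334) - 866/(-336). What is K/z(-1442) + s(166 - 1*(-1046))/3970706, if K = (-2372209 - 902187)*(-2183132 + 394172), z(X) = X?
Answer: -139835852776217567373329/34423257408624 ≈ -4.0622e+9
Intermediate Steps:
K = 5857763468160 (K = -3274396*(-1788960) = 5857763468160)
s(E) = -433/504 + E/1002 (s(E) = -(E/(-334) - 866/(-336))/3 = -(E*(-1/334) - 866*(-1/336))/3 = -(-E/334 + 433/168)/3 = -(433/168 - E/334)/3 = -433/504 + E/1002)
K/z(-1442) + s(166 - 1*(-1046))/3970706 = 5857763468160/(-1442) + (-433/504 + (166 - 1*(-1046))/1002)/3970706 = 5857763468160*(-1/1442) + (-433/504 + (166 + 1046)/1002)*(1/3970706) = -2928881734080/721 + (-433/504 + (1/1002)*1212)*(1/3970706) = -2928881734080/721 + (-433/504 + 202/167)*(1/3970706) = -2928881734080/721 + (29497/84168)*(1/3970706) = -2928881734080/721 + 29497/334206382608 = -139835852776217567373329/34423257408624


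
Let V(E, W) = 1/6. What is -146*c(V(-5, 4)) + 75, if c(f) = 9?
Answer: -1239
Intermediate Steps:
V(E, W) = ⅙
-146*c(V(-5, 4)) + 75 = -146*9 + 75 = -1314 + 75 = -1239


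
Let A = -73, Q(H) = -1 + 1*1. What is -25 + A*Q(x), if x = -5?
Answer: -25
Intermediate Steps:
Q(H) = 0 (Q(H) = -1 + 1 = 0)
-25 + A*Q(x) = -25 - 73*0 = -25 + 0 = -25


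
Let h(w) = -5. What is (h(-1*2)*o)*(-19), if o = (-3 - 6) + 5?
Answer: -380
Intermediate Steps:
o = -4 (o = -9 + 5 = -4)
(h(-1*2)*o)*(-19) = -5*(-4)*(-19) = 20*(-19) = -380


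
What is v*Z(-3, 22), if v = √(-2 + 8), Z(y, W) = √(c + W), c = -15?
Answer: √42 ≈ 6.4807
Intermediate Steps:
Z(y, W) = √(-15 + W)
v = √6 ≈ 2.4495
v*Z(-3, 22) = √6*√(-15 + 22) = √6*√7 = √42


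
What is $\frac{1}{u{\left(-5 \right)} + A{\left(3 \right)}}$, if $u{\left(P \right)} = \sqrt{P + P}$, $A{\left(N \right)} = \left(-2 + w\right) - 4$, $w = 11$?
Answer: $\frac{1}{7} - \frac{i \sqrt{10}}{35} \approx 0.14286 - 0.090351 i$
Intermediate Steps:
$A{\left(N \right)} = 5$ ($A{\left(N \right)} = \left(-2 + 11\right) - 4 = 9 - 4 = 5$)
$u{\left(P \right)} = \sqrt{2} \sqrt{P}$ ($u{\left(P \right)} = \sqrt{2 P} = \sqrt{2} \sqrt{P}$)
$\frac{1}{u{\left(-5 \right)} + A{\left(3 \right)}} = \frac{1}{\sqrt{2} \sqrt{-5} + 5} = \frac{1}{\sqrt{2} i \sqrt{5} + 5} = \frac{1}{i \sqrt{10} + 5} = \frac{1}{5 + i \sqrt{10}}$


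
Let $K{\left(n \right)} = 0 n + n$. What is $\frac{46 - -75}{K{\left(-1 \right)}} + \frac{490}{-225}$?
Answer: $- \frac{5543}{45} \approx -123.18$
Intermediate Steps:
$K{\left(n \right)} = n$ ($K{\left(n \right)} = 0 + n = n$)
$\frac{46 - -75}{K{\left(-1 \right)}} + \frac{490}{-225} = \frac{46 - -75}{-1} + \frac{490}{-225} = \left(46 + 75\right) \left(-1\right) + 490 \left(- \frac{1}{225}\right) = 121 \left(-1\right) - \frac{98}{45} = -121 - \frac{98}{45} = - \frac{5543}{45}$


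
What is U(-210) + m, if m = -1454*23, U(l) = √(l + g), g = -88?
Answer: -33442 + I*√298 ≈ -33442.0 + 17.263*I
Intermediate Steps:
U(l) = √(-88 + l) (U(l) = √(l - 88) = √(-88 + l))
m = -33442
U(-210) + m = √(-88 - 210) - 33442 = √(-298) - 33442 = I*√298 - 33442 = -33442 + I*√298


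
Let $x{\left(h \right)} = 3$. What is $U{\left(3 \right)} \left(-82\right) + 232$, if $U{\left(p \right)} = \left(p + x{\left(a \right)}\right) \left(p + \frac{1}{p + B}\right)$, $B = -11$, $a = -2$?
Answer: $- \frac{2365}{2} \approx -1182.5$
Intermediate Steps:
$U{\left(p \right)} = \left(3 + p\right) \left(p + \frac{1}{-11 + p}\right)$ ($U{\left(p \right)} = \left(p + 3\right) \left(p + \frac{1}{p - 11}\right) = \left(3 + p\right) \left(p + \frac{1}{-11 + p}\right)$)
$U{\left(3 \right)} \left(-82\right) + 232 = \frac{3 + 3^{3} - 96 - 8 \cdot 3^{2}}{-11 + 3} \left(-82\right) + 232 = \frac{3 + 27 - 96 - 72}{-8} \left(-82\right) + 232 = - \frac{3 + 27 - 96 - 72}{8} \left(-82\right) + 232 = \left(- \frac{1}{8}\right) \left(-138\right) \left(-82\right) + 232 = \frac{69}{4} \left(-82\right) + 232 = - \frac{2829}{2} + 232 = - \frac{2365}{2}$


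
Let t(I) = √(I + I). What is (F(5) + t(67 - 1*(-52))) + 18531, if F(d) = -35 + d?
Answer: 18501 + √238 ≈ 18516.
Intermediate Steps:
t(I) = √2*√I (t(I) = √(2*I) = √2*√I)
(F(5) + t(67 - 1*(-52))) + 18531 = ((-35 + 5) + √2*√(67 - 1*(-52))) + 18531 = (-30 + √2*√(67 + 52)) + 18531 = (-30 + √2*√119) + 18531 = (-30 + √238) + 18531 = 18501 + √238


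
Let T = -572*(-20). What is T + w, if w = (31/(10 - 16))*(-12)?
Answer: 11502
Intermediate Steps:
T = 11440
w = 62 (w = (31/(-6))*(-12) = -⅙*31*(-12) = -31/6*(-12) = 62)
T + w = 11440 + 62 = 11502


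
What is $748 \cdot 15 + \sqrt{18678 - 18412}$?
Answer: $11220 + \sqrt{266} \approx 11236.0$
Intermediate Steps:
$748 \cdot 15 + \sqrt{18678 - 18412} = 11220 + \sqrt{266}$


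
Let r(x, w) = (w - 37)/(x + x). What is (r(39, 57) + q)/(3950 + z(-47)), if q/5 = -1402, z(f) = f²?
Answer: -273380/240201 ≈ -1.1381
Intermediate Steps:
r(x, w) = (-37 + w)/(2*x) (r(x, w) = (-37 + w)/((2*x)) = (-37 + w)*(1/(2*x)) = (-37 + w)/(2*x))
q = -7010 (q = 5*(-1402) = -7010)
(r(39, 57) + q)/(3950 + z(-47)) = ((½)*(-37 + 57)/39 - 7010)/(3950 + (-47)²) = ((½)*(1/39)*20 - 7010)/(3950 + 2209) = (10/39 - 7010)/6159 = -273380/39*1/6159 = -273380/240201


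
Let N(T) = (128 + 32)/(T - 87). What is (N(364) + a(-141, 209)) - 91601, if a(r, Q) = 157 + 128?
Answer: -25294372/277 ≈ -91315.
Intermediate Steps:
a(r, Q) = 285
N(T) = 160/(-87 + T)
(N(364) + a(-141, 209)) - 91601 = (160/(-87 + 364) + 285) - 91601 = (160/277 + 285) - 91601 = 79105/277 - 91601 = -25294372/277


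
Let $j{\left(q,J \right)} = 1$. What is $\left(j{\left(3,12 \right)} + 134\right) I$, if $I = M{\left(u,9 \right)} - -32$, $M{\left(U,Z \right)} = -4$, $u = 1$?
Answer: $3780$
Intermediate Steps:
$I = 28$ ($I = -4 - -32 = -4 + 32 = 28$)
$\left(j{\left(3,12 \right)} + 134\right) I = \left(1 + 134\right) 28 = 135 \cdot 28 = 3780$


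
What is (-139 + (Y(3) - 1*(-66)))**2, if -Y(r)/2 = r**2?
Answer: 8281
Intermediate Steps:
Y(r) = -2*r**2
(-139 + (Y(3) - 1*(-66)))**2 = (-139 + (-2*3**2 - 1*(-66)))**2 = (-139 + (-2*9 + 66))**2 = (-139 + (-18 + 66))**2 = (-139 + 48)**2 = (-91)**2 = 8281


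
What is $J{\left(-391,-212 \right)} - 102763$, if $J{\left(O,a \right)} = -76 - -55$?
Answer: $-102784$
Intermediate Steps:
$J{\left(O,a \right)} = -21$ ($J{\left(O,a \right)} = -76 + 55 = -21$)
$J{\left(-391,-212 \right)} - 102763 = -21 - 102763 = -102784$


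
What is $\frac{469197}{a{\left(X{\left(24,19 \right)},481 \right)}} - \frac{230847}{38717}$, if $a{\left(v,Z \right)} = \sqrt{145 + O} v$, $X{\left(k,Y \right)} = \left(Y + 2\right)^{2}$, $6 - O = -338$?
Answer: $- \frac{230847}{38717} + \frac{52133 \sqrt{489}}{23961} \approx 42.151$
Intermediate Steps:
$O = 344$ ($O = 6 - -338 = 6 + 338 = 344$)
$X{\left(k,Y \right)} = \left(2 + Y\right)^{2}$
$a{\left(v,Z \right)} = v \sqrt{489}$ ($a{\left(v,Z \right)} = \sqrt{145 + 344} v = \sqrt{489} v = v \sqrt{489}$)
$\frac{469197}{a{\left(X{\left(24,19 \right)},481 \right)}} - \frac{230847}{38717} = \frac{469197}{\left(2 + 19\right)^{2} \sqrt{489}} - \frac{230847}{38717} = \frac{469197}{21^{2} \sqrt{489}} - \frac{230847}{38717} = \frac{469197}{441 \sqrt{489}} - \frac{230847}{38717} = 469197 \frac{\sqrt{489}}{215649} - \frac{230847}{38717} = \frac{52133 \sqrt{489}}{23961} - \frac{230847}{38717} = - \frac{230847}{38717} + \frac{52133 \sqrt{489}}{23961}$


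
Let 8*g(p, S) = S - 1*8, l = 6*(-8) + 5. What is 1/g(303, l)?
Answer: -8/51 ≈ -0.15686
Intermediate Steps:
l = -43 (l = -48 + 5 = -43)
g(p, S) = -1 + S/8 (g(p, S) = (S - 1*8)/8 = (S - 8)/8 = (-8 + S)/8 = -1 + S/8)
1/g(303, l) = 1/(-1 + (1/8)*(-43)) = 1/(-1 - 43/8) = 1/(-51/8) = -8/51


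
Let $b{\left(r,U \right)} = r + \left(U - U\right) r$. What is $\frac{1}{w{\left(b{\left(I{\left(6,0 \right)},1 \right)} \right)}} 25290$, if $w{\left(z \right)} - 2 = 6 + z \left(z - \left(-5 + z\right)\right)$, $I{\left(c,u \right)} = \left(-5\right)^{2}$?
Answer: $\frac{25290}{133} \approx 190.15$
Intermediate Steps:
$I{\left(c,u \right)} = 25$
$b{\left(r,U \right)} = r$ ($b{\left(r,U \right)} = r + 0 r = r + 0 = r$)
$w{\left(z \right)} = 8 + 5 z$ ($w{\left(z \right)} = 2 + \left(6 + z \left(z - \left(-5 + z\right)\right)\right) = 2 + \left(6 + z 5\right) = 2 + \left(6 + 5 z\right) = 8 + 5 z$)
$\frac{1}{w{\left(b{\left(I{\left(6,0 \right)},1 \right)} \right)}} 25290 = \frac{1}{8 + 5 \cdot 25} \cdot 25290 = \frac{1}{8 + 125} \cdot 25290 = \frac{1}{133} \cdot 25290 = \frac{25290}{133}$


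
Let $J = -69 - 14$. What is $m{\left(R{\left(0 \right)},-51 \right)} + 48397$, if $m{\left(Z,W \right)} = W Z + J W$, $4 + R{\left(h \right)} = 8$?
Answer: $52426$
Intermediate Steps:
$J = -83$ ($J = -69 - 14 = -83$)
$R{\left(h \right)} = 4$ ($R{\left(h \right)} = -4 + 8 = 4$)
$m{\left(Z,W \right)} = - 83 W + W Z$ ($m{\left(Z,W \right)} = W Z - 83 W = - 83 W + W Z$)
$m{\left(R{\left(0 \right)},-51 \right)} + 48397 = - 51 \left(-83 + 4\right) + 48397 = \left(-51\right) \left(-79\right) + 48397 = 4029 + 48397 = 52426$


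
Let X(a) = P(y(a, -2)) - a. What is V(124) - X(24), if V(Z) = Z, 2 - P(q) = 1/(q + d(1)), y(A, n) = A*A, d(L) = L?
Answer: 84243/577 ≈ 146.00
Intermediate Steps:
y(A, n) = A**2
P(q) = 2 - 1/(1 + q) (P(q) = 2 - 1/(q + 1) = 2 - 1/(1 + q))
X(a) = -a + (1 + 2*a**2)/(1 + a**2) (X(a) = (1 + 2*a**2)/(1 + a**2) - a = -a + (1 + 2*a**2)/(1 + a**2))
V(124) - X(24) = 124 - (1 - 1*24 - 1*24**3 + 2*24**2)/(1 + 24**2) = 124 - (1 - 24 - 1*13824 + 2*576)/(1 + 576) = 124 - (1 - 24 - 13824 + 1152)/577 = 124 - (-12695)/577 = 124 - 1*(-12695/577) = 124 + 12695/577 = 84243/577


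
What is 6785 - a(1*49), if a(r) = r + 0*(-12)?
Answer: 6736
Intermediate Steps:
a(r) = r (a(r) = r + 0 = r)
6785 - a(1*49) = 6785 - 49 = 6736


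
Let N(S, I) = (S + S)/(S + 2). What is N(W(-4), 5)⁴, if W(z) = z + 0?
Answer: 256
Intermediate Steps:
W(z) = z
N(S, I) = 2*S/(2 + S) (N(S, I) = (2*S)/(2 + S) = 2*S/(2 + S))
N(W(-4), 5)⁴ = (2*(-4)/(2 - 4))⁴ = (2*(-4)/(-2))⁴ = (2*(-4)*(-½))⁴ = 4⁴ = 256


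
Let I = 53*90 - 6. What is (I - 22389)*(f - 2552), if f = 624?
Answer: 33981000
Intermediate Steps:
I = 4764 (I = 4770 - 6 = 4764)
(I - 22389)*(f - 2552) = (4764 - 22389)*(624 - 2552) = -17625*(-1928) = 33981000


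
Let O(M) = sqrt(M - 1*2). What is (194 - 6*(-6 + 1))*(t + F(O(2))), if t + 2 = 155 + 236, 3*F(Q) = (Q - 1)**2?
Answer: 261632/3 ≈ 87211.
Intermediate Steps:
O(M) = sqrt(-2 + M) (O(M) = sqrt(M - 2) = sqrt(-2 + M))
F(Q) = (-1 + Q)**2/3 (F(Q) = (Q - 1)**2/3 = (-1 + Q)**2/3)
t = 389 (t = -2 + (155 + 236) = -2 + 391 = 389)
(194 - 6*(-6 + 1))*(t + F(O(2))) = (194 - 6*(-6 + 1))*(389 + (-1 + sqrt(-2 + 2))**2/3) = (194 - 6*(-5))*(389 + (-1 + sqrt(0))**2/3) = (194 + 30)*(389 + (-1 + 0)**2/3) = 224*(389 + (1/3)*(-1)**2) = 224*(389 + (1/3)*1) = 224*(389 + 1/3) = 224*(1168/3) = 261632/3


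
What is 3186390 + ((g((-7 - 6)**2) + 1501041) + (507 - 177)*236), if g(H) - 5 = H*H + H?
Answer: 4794046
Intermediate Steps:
g(H) = 5 + H + H**2 (g(H) = 5 + (H*H + H) = 5 + (H**2 + H) = 5 + (H + H**2) = 5 + H + H**2)
3186390 + ((g((-7 - 6)**2) + 1501041) + (507 - 177)*236) = 3186390 + (((5 + (-7 - 6)**2 + ((-7 - 6)**2)**2) + 1501041) + (507 - 177)*236) = 3186390 + (((5 + (-13)**2 + ((-13)**2)**2) + 1501041) + 330*236) = 3186390 + (((5 + 169 + 169**2) + 1501041) + 77880) = 3186390 + (((5 + 169 + 28561) + 1501041) + 77880) = 3186390 + ((28735 + 1501041) + 77880) = 3186390 + (1529776 + 77880) = 3186390 + 1607656 = 4794046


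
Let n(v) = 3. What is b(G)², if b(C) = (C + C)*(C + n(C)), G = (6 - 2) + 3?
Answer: 19600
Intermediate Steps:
G = 7 (G = 4 + 3 = 7)
b(C) = 2*C*(3 + C) (b(C) = (C + C)*(C + 3) = (2*C)*(3 + C) = 2*C*(3 + C))
b(G)² = (2*7*(3 + 7))² = (2*7*10)² = 140² = 19600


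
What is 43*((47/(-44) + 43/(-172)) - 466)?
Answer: -442083/22 ≈ -20095.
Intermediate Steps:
43*((47/(-44) + 43/(-172)) - 466) = 43*((47*(-1/44) + 43*(-1/172)) - 466) = 43*((-47/44 - 1/4) - 466) = 43*(-29/22 - 466) = 43*(-10281/22) = -442083/22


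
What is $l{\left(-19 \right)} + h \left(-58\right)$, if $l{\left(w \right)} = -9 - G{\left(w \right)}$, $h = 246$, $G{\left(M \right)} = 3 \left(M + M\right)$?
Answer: $-14163$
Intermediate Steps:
$G{\left(M \right)} = 6 M$ ($G{\left(M \right)} = 3 \cdot 2 M = 6 M$)
$l{\left(w \right)} = -9 - 6 w$
$l{\left(-19 \right)} + h \left(-58\right) = \left(-9 - -114\right) + 246 \left(-58\right) = \left(-9 + 114\right) - 14268 = 105 - 14268 = -14163$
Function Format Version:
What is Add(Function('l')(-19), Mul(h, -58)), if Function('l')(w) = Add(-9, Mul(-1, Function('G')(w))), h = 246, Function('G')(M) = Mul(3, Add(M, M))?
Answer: -14163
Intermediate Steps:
Function('G')(M) = Mul(6, M) (Function('G')(M) = Mul(3, Mul(2, M)) = Mul(6, M))
Function('l')(w) = Add(-9, Mul(-6, w)) (Function('l')(w) = Add(-9, Mul(-1, Mul(6, w))) = Add(-9, Mul(-6, w)))
Add(Function('l')(-19), Mul(h, -58)) = Add(Add(-9, Mul(-6, -19)), Mul(246, -58)) = Add(Add(-9, 114), -14268) = Add(105, -14268) = -14163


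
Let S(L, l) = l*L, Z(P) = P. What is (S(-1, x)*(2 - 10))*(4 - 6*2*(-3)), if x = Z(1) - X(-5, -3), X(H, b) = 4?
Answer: -960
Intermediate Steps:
x = -3 (x = 1 - 1*4 = 1 - 4 = -3)
S(L, l) = L*l
(S(-1, x)*(2 - 10))*(4 - 6*2*(-3)) = ((-1*(-3))*(2 - 10))*(4 - 6*2*(-3)) = (3*(-8))*(4 - 12*(-3)) = -24*(4 - 1*(-36)) = -24*(4 + 36) = -24*40 = -960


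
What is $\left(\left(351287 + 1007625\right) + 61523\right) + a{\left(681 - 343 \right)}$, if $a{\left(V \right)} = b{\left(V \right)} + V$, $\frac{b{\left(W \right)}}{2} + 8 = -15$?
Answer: $1420727$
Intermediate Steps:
$b{\left(W \right)} = -46$ ($b{\left(W \right)} = -16 + 2 \left(-15\right) = -16 - 30 = -46$)
$a{\left(V \right)} = -46 + V$
$\left(\left(351287 + 1007625\right) + 61523\right) + a{\left(681 - 343 \right)} = \left(\left(351287 + 1007625\right) + 61523\right) + \left(-46 + \left(681 - 343\right)\right) = \left(1358912 + 61523\right) + \left(-46 + 338\right) = 1420435 + 292 = 1420727$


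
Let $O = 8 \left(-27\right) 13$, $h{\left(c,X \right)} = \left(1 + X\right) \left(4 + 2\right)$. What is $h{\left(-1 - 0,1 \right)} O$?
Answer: $-33696$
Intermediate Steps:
$h{\left(c,X \right)} = 6 + 6 X$ ($h{\left(c,X \right)} = \left(1 + X\right) 6 = 6 + 6 X$)
$O = -2808$ ($O = \left(-216\right) 13 = -2808$)
$h{\left(-1 - 0,1 \right)} O = \left(6 + 6 \cdot 1\right) \left(-2808\right) = \left(6 + 6\right) \left(-2808\right) = 12 \left(-2808\right) = -33696$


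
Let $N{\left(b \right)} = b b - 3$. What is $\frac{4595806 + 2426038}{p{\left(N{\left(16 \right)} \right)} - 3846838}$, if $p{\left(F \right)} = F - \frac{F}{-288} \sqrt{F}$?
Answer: $- \frac{2240327376918466560}{1227257353343396123} - \frac{511639641216 \sqrt{253}}{1227257353343396123} \approx -1.8255$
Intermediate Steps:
$N{\left(b \right)} = -3 + b^{2}$ ($N{\left(b \right)} = b^{2} - 3 = -3 + b^{2}$)
$p{\left(F \right)} = F + \frac{F^{\frac{3}{2}}}{288}$ ($p{\left(F \right)} = F - F \left(- \frac{1}{288}\right) \sqrt{F} = F - - \frac{F}{288} \sqrt{F} = F - - \frac{F^{\frac{3}{2}}}{288} = F + \frac{F^{\frac{3}{2}}}{288}$)
$\frac{4595806 + 2426038}{p{\left(N{\left(16 \right)} \right)} - 3846838} = \frac{4595806 + 2426038}{\left(\left(-3 + 16^{2}\right) + \frac{\left(-3 + 16^{2}\right)^{\frac{3}{2}}}{288}\right) - 3846838} = \frac{7021844}{\left(\left(-3 + 256\right) + \frac{\left(-3 + 256\right)^{\frac{3}{2}}}{288}\right) - 3846838} = \frac{7021844}{\left(253 + \frac{253^{\frac{3}{2}}}{288}\right) - 3846838} = \frac{7021844}{\left(253 + \frac{253 \sqrt{253}}{288}\right) - 3846838} = \frac{7021844}{-3846585 + \frac{253 \sqrt{253}}{288}}$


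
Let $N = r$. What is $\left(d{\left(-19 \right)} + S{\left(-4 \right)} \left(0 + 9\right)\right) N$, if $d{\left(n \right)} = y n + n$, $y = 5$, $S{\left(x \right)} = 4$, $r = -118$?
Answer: $9204$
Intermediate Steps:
$d{\left(n \right)} = 6 n$ ($d{\left(n \right)} = 5 n + n = 6 n$)
$N = -118$
$\left(d{\left(-19 \right)} + S{\left(-4 \right)} \left(0 + 9\right)\right) N = \left(6 \left(-19\right) + 4 \left(0 + 9\right)\right) \left(-118\right) = \left(-114 + 4 \cdot 9\right) \left(-118\right) = \left(-114 + 36\right) \left(-118\right) = \left(-78\right) \left(-118\right) = 9204$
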